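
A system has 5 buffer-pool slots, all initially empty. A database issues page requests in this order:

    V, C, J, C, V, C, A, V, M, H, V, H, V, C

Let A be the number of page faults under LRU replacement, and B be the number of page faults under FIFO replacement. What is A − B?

-2

Under LRU: F F F . . . F . F F . . . . → 6 faults.
Under FIFO: F F F . . . F . F F F . . F → 8 faults.
A − B = 6 − 8 = -2.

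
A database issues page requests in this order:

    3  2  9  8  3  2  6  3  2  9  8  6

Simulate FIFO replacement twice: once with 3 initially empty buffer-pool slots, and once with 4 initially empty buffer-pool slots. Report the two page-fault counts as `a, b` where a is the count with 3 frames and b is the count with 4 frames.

3 frames: F F F F F F F . . F F . → 9 faults.
4 frames: F F F F . . F F F F F F → 10 faults.
10 > 9: adding a frame increased faults — Belady's anomaly.

9, 10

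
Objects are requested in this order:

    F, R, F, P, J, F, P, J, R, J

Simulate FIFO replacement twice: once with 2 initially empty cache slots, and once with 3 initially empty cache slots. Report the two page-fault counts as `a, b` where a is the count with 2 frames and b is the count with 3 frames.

8, 6

2 frames: F F . F F F F F F . → 8 faults.
3 frames: F F . F F F . . F . → 6 faults.
6 < 8: adding a frame reduced faults, as is typical.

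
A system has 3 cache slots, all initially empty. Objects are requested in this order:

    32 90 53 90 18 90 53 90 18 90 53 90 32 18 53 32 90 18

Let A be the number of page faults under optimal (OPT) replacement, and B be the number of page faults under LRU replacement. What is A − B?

Under OPT: F F F . F . . . . . . . F . . . F . → 6 faults.
Under LRU: F F F . F . . . . . . . F F F . F F → 9 faults.
A − B = 6 − 9 = -3.

-3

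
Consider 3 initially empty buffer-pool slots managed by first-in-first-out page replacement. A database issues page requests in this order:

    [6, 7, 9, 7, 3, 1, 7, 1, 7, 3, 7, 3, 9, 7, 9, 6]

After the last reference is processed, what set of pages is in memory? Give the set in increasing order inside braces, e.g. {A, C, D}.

{6, 7, 9}

6 → miss, frames (6)
7 → miss, frames (6 7)
9 → miss, frames (6 7 9)
7 → hit
3 → miss, evict 6, frames (7 9 3)
1 → miss, evict 7, frames (9 3 1)
7 → miss, evict 9, frames (3 1 7)
1 → hit
7 → hit
3 → hit
7 → hit
3 → hit
9 → miss, evict 3, frames (1 7 9)
7 → hit
9 → hit
6 → miss, evict 1, frames (7 9 6)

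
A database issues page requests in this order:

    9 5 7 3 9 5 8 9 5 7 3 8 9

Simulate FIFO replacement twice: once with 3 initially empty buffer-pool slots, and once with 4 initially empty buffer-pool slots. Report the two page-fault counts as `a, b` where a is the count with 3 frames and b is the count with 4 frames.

3 frames: F F F F F F F . . F F . F → 10 faults.
4 frames: F F F F . . F F F F F F F → 11 faults.
11 > 10: adding a frame increased faults — Belady's anomaly.

10, 11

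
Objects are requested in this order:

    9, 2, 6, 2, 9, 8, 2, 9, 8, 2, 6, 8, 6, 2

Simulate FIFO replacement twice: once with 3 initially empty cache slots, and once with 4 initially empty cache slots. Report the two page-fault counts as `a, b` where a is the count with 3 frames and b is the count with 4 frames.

3 frames: F F F . . F . F . F F F . . → 8 faults.
4 frames: F F F . . F . . . . . . . . → 4 faults.
4 < 8: adding a frame reduced faults, as is typical.

8, 4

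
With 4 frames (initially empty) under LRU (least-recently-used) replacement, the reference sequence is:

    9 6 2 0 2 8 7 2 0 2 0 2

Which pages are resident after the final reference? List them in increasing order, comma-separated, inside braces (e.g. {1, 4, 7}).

{0, 2, 7, 8}

9 -> fault, frames (9)
6 -> fault, frames (9 6)
2 -> fault, frames (9 6 2)
0 -> fault, frames (9 6 2 0)
2 -> hit
8 -> fault, evict 9, frames (6 0 2 8)
7 -> fault, evict 6, frames (0 2 8 7)
2 -> hit
0 -> hit
2 -> hit
0 -> hit
2 -> hit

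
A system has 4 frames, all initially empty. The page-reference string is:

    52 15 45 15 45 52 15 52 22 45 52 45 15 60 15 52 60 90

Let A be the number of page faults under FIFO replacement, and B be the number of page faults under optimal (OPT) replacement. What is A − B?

Under FIFO: F F F . . . . . F . . . . F . F . F → 7 faults.
Under OPT: F F F . . . . . F . . . . F . . . F → 6 faults.
A − B = 7 − 6 = 1.

1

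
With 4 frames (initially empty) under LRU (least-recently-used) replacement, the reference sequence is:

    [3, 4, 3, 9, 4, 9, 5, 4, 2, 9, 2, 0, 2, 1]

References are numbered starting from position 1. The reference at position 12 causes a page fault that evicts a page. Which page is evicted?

pos 1: 3: miss, frames {3}
pos 2: 4: miss, frames {3,4}
pos 3: 3: hit
pos 4: 9: miss, frames {4,3,9}
pos 5: 4: hit
pos 6: 9: hit
pos 7: 5: miss, frames {3,4,9,5}
pos 8: 4: hit
pos 9: 2: miss, evict 3, frames {9,5,4,2}
pos 10: 9: hit
pos 11: 2: hit
pos 12: 0: miss, evict 5, frames {4,9,2,0}
At position 12, page 5 is evicted.

5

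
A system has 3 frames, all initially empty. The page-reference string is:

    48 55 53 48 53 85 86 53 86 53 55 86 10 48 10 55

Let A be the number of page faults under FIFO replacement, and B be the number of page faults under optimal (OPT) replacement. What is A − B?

1

Under FIFO: F F F . . F F . . . F . F F . . → 8 faults.
Under OPT: F F F . . F F . . . . . F F . . → 7 faults.
A − B = 8 − 7 = 1.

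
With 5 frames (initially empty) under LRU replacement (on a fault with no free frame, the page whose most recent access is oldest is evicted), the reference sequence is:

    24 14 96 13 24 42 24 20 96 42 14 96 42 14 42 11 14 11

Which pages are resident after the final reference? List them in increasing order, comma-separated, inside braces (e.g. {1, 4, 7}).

{11, 14, 20, 42, 96}

24 → miss, frames {24}
14 → miss, frames {24,14}
96 → miss, frames {24,14,96}
13 → miss, frames {24,14,96,13}
24 → hit
42 → miss, frames {14,96,13,24,42}
24 → hit
20 → miss, evict 14, frames {96,13,42,24,20}
96 → hit
42 → hit
14 → miss, evict 13, frames {24,20,96,42,14}
96 → hit
42 → hit
14 → hit
42 → hit
11 → miss, evict 24, frames {20,96,14,42,11}
14 → hit
11 → hit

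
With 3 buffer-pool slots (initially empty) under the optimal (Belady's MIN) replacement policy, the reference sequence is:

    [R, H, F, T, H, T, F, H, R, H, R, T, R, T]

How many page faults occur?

5

R: fault, frames [R]
H: fault, frames [R, H]
F: fault, frames [R, H, F]
T: fault, evict R, frames [H, F, T]
H: hit
T: hit
F: hit
H: hit
R: fault, evict F, frames [H, T, R]
H: hit
R: hit
T: hit
R: hit
T: hit
Page faults: 5.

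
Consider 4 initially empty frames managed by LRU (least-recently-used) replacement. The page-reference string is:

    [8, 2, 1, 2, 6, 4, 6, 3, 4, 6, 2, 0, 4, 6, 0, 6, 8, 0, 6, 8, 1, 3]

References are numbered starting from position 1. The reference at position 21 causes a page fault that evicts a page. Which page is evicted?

4

pos 1: 8 → miss, frames (8)
pos 2: 2 → miss, frames (8 2)
pos 3: 1 → miss, frames (8 2 1)
pos 4: 2 → hit
pos 5: 6 → miss, frames (8 1 2 6)
pos 6: 4 → miss, evict 8, frames (1 2 6 4)
pos 7: 6 → hit
pos 8: 3 → miss, evict 1, frames (2 4 6 3)
pos 9: 4 → hit
pos 10: 6 → hit
pos 11: 2 → hit
pos 12: 0 → miss, evict 3, frames (4 6 2 0)
pos 13: 4 → hit
pos 14: 6 → hit
pos 15: 0 → hit
pos 16: 6 → hit
pos 17: 8 → miss, evict 2, frames (4 0 6 8)
pos 18: 0 → hit
pos 19: 6 → hit
pos 20: 8 → hit
pos 21: 1 → miss, evict 4, frames (0 6 8 1)
At position 21, page 4 is evicted.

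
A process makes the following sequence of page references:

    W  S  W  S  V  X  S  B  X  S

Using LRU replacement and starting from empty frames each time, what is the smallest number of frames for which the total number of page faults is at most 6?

3

f=1: 10 faults
f=2: 8 faults
f=3: 5 faults
f=4: 5 faults
f=5: 5 faults
Smallest f with faults ≤ 6 is 3.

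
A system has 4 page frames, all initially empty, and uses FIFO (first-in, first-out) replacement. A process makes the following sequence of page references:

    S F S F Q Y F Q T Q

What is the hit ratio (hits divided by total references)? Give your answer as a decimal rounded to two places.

S: fault, frames [S]
F: fault, frames [S, F]
S: hit
F: hit
Q: fault, frames [S, F, Q]
Y: fault, frames [S, F, Q, Y]
F: hit
Q: hit
T: fault, evict S, frames [F, Q, Y, T]
Q: hit
Hits: 5 of 10 references → 5/10 = 0.5000.

0.50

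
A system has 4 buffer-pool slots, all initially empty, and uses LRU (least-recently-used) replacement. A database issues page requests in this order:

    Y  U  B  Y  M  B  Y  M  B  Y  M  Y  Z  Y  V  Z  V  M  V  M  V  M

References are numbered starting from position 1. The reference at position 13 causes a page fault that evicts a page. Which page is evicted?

U

pos 1: Y → fault, frames (Y)
pos 2: U → fault, frames (Y U)
pos 3: B → fault, frames (Y U B)
pos 4: Y → hit
pos 5: M → fault, frames (U B Y M)
pos 6: B → hit
pos 7: Y → hit
pos 8: M → hit
pos 9: B → hit
pos 10: Y → hit
pos 11: M → hit
pos 12: Y → hit
pos 13: Z → fault, evict U, frames (B M Y Z)
At position 13, page U is evicted.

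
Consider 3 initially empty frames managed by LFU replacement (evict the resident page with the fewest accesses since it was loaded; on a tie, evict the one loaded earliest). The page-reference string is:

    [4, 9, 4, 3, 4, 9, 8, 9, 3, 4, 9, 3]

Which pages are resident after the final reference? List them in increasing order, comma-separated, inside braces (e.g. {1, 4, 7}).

{3, 4, 9}

4: fault, frames (4)
9: fault, frames (4 9)
4: hit
3: fault, frames (4 9 3)
4: hit
9: hit
8: fault, evict 3, frames (4 9 8)
9: hit
3: fault, evict 8, frames (4 9 3)
4: hit
9: hit
3: hit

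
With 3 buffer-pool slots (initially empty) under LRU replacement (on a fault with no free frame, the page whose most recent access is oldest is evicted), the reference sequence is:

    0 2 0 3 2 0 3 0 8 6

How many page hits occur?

0 → fault, frames [0]
2 → fault, frames [0, 2]
0 → hit
3 → fault, frames [2, 0, 3]
2 → hit
0 → hit
3 → hit
0 → hit
8 → fault, evict 2, frames [3, 0, 8]
6 → fault, evict 3, frames [0, 8, 6]
Hits: 5.

5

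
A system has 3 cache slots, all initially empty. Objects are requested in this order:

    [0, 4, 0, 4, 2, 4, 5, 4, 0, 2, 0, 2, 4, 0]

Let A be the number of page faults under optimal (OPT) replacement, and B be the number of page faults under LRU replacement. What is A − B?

Under OPT: F F . . F . F . . F . . . . → 5 faults.
Under LRU: F F . . F . F . F F . . . . → 6 faults.
A − B = 5 − 6 = -1.

-1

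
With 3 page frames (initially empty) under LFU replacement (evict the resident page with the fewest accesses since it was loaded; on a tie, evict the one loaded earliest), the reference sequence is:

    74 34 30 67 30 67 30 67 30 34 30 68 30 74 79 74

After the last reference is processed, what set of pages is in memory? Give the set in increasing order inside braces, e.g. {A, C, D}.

{30, 67, 74}

74: fault, frames (74)
34: fault, frames (74 34)
30: fault, frames (74 34 30)
67: fault, evict 74, frames (34 30 67)
30: hit
67: hit
30: hit
67: hit
30: hit
34: hit
30: hit
68: fault, evict 34, frames (30 67 68)
30: hit
74: fault, evict 68, frames (30 67 74)
79: fault, evict 74, frames (30 67 79)
74: fault, evict 79, frames (30 67 74)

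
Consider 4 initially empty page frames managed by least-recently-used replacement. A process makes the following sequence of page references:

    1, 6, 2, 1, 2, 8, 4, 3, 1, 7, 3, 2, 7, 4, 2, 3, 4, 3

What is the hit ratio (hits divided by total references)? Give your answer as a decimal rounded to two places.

0.44

1: fault, frames [1]
6: fault, frames [1, 6]
2: fault, frames [1, 6, 2]
1: hit
2: hit
8: fault, frames [6, 1, 2, 8]
4: fault, evict 6, frames [1, 2, 8, 4]
3: fault, evict 1, frames [2, 8, 4, 3]
1: fault, evict 2, frames [8, 4, 3, 1]
7: fault, evict 8, frames [4, 3, 1, 7]
3: hit
2: fault, evict 4, frames [1, 7, 3, 2]
7: hit
4: fault, evict 1, frames [3, 2, 7, 4]
2: hit
3: hit
4: hit
3: hit
Hits: 8 of 18 references → 8/18 = 0.4444.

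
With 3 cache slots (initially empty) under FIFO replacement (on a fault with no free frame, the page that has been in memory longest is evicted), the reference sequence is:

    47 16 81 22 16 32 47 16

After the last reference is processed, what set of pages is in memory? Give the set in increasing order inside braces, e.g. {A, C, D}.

47: fault, frames [47]
16: fault, frames [47, 16]
81: fault, frames [47, 16, 81]
22: fault, evict 47, frames [16, 81, 22]
16: hit
32: fault, evict 16, frames [81, 22, 32]
47: fault, evict 81, frames [22, 32, 47]
16: fault, evict 22, frames [32, 47, 16]

{16, 32, 47}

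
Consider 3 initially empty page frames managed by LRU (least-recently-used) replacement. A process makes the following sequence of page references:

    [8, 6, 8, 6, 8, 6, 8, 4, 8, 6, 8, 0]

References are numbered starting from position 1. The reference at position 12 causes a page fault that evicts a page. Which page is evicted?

4

pos 1: 8 -> fault, frames [8]
pos 2: 6 -> fault, frames [8, 6]
pos 3: 8 -> hit
pos 4: 6 -> hit
pos 5: 8 -> hit
pos 6: 6 -> hit
pos 7: 8 -> hit
pos 8: 4 -> fault, frames [6, 8, 4]
pos 9: 8 -> hit
pos 10: 6 -> hit
pos 11: 8 -> hit
pos 12: 0 -> fault, evict 4, frames [6, 8, 0]
At position 12, page 4 is evicted.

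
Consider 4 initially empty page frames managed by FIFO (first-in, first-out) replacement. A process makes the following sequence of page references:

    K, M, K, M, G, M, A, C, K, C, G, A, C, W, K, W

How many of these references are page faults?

K: fault, frames (K)
M: fault, frames (K M)
K: hit
M: hit
G: fault, frames (K M G)
M: hit
A: fault, frames (K M G A)
C: fault, evict K, frames (M G A C)
K: fault, evict M, frames (G A C K)
C: hit
G: hit
A: hit
C: hit
W: fault, evict G, frames (A C K W)
K: hit
W: hit
Page faults: 7.

7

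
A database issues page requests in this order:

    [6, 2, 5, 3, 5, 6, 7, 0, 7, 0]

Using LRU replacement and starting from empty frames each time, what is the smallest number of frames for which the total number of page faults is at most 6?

f=1: 10 faults
f=2: 7 faults
f=3: 7 faults
f=4: 6 faults
f=5: 6 faults
f=6: 6 faults
Smallest f with faults ≤ 6 is 4.

4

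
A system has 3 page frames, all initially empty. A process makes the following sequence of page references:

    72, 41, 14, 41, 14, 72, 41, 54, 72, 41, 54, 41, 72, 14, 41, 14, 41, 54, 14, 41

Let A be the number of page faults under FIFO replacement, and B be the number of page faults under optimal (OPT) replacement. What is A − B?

Under FIFO: F F F . . . . F F F . . . F . . . F . . → 8 faults.
Under OPT: F F F . . . . F . . . . . F . . . . . . → 5 faults.
A − B = 8 − 5 = 3.

3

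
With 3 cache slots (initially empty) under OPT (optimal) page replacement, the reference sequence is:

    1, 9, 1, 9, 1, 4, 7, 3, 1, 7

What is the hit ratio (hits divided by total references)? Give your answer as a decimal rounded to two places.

0.50

1 -> fault, frames (1)
9 -> fault, frames (1 9)
1 -> hit
9 -> hit
1 -> hit
4 -> fault, frames (1 9 4)
7 -> fault, evict 4, frames (1 9 7)
3 -> fault, evict 9, frames (1 7 3)
1 -> hit
7 -> hit
Hits: 5 of 10 references → 5/10 = 0.5000.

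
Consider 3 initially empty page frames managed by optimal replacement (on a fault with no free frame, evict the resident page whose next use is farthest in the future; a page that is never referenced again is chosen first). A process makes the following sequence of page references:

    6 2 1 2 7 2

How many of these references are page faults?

4

6 -> fault, frames (6)
2 -> fault, frames (6 2)
1 -> fault, frames (6 2 1)
2 -> hit
7 -> fault, evict 1, frames (6 2 7)
2 -> hit
Page faults: 4.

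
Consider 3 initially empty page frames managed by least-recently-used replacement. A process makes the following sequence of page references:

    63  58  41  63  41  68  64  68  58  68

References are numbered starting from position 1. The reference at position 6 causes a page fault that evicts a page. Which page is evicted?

pos 1: 63 -> miss, frames [63]
pos 2: 58 -> miss, frames [63, 58]
pos 3: 41 -> miss, frames [63, 58, 41]
pos 4: 63 -> hit
pos 5: 41 -> hit
pos 6: 68 -> miss, evict 58, frames [63, 41, 68]
At position 6, page 58 is evicted.

58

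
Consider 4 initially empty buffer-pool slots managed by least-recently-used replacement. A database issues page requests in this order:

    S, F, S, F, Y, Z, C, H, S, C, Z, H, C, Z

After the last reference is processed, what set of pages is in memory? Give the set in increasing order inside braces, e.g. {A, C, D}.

{C, H, S, Z}

S → fault, frames [S]
F → fault, frames [S, F]
S → hit
F → hit
Y → fault, frames [S, F, Y]
Z → fault, frames [S, F, Y, Z]
C → fault, evict S, frames [F, Y, Z, C]
H → fault, evict F, frames [Y, Z, C, H]
S → fault, evict Y, frames [Z, C, H, S]
C → hit
Z → hit
H → hit
C → hit
Z → hit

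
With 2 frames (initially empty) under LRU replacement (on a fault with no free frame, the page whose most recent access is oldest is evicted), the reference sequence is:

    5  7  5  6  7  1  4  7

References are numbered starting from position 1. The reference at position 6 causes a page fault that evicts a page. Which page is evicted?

6

pos 1: 5: miss, frames [5]
pos 2: 7: miss, frames [5, 7]
pos 3: 5: hit
pos 4: 6: miss, evict 7, frames [5, 6]
pos 5: 7: miss, evict 5, frames [6, 7]
pos 6: 1: miss, evict 6, frames [7, 1]
At position 6, page 6 is evicted.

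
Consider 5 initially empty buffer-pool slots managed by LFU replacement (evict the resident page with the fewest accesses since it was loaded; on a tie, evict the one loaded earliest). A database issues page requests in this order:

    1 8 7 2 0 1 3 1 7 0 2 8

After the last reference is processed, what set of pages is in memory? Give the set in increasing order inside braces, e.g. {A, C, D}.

{0, 1, 2, 7, 8}

1 → miss, frames (1)
8 → miss, frames (1 8)
7 → miss, frames (1 8 7)
2 → miss, frames (1 8 7 2)
0 → miss, frames (1 8 7 2 0)
1 → hit
3 → miss, evict 8, frames (1 7 2 0 3)
1 → hit
7 → hit
0 → hit
2 → hit
8 → miss, evict 3, frames (1 7 2 0 8)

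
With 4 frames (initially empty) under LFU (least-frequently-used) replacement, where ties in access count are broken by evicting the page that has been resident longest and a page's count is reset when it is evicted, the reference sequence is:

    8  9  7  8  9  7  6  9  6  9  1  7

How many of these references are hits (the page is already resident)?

7

8 → miss, frames (8)
9 → miss, frames (8 9)
7 → miss, frames (8 9 7)
8 → hit
9 → hit
7 → hit
6 → miss, frames (8 9 7 6)
9 → hit
6 → hit
9 → hit
1 → miss, evict 8, frames (9 7 6 1)
7 → hit
Hits: 7.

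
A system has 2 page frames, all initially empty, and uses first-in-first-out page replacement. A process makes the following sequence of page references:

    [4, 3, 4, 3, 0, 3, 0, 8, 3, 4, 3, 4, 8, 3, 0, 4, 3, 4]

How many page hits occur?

7

4 → fault, frames [4]
3 → fault, frames [4, 3]
4 → hit
3 → hit
0 → fault, evict 4, frames [3, 0]
3 → hit
0 → hit
8 → fault, evict 3, frames [0, 8]
3 → fault, evict 0, frames [8, 3]
4 → fault, evict 8, frames [3, 4]
3 → hit
4 → hit
8 → fault, evict 3, frames [4, 8]
3 → fault, evict 4, frames [8, 3]
0 → fault, evict 8, frames [3, 0]
4 → fault, evict 3, frames [0, 4]
3 → fault, evict 0, frames [4, 3]
4 → hit
Hits: 7.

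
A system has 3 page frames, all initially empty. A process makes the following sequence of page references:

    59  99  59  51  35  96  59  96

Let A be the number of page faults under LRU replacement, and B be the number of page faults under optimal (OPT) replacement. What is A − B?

Under LRU: F F . F F F F . → 6 faults.
Under OPT: F F . F F F . . → 5 faults.
A − B = 6 − 5 = 1.

1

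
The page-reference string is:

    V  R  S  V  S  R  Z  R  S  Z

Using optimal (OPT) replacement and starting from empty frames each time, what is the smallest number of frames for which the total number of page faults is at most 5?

f=1: 10 faults
f=2: 6 faults
f=3: 4 faults
f=4: 4 faults
Smallest f with faults ≤ 5 is 3.

3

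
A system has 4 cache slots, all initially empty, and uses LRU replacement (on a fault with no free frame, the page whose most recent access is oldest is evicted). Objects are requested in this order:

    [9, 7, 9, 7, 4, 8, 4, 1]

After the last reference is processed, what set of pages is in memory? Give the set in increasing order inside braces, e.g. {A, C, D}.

9 → miss, frames {9}
7 → miss, frames {9,7}
9 → hit
7 → hit
4 → miss, frames {9,7,4}
8 → miss, frames {9,7,4,8}
4 → hit
1 → miss, evict 9, frames {7,8,4,1}

{1, 4, 7, 8}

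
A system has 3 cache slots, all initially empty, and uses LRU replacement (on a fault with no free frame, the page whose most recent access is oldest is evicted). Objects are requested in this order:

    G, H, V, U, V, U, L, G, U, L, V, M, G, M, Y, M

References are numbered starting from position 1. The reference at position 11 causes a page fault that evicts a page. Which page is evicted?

pos 1: G: fault, frames {G}
pos 2: H: fault, frames {G,H}
pos 3: V: fault, frames {G,H,V}
pos 4: U: fault, evict G, frames {H,V,U}
pos 5: V: hit
pos 6: U: hit
pos 7: L: fault, evict H, frames {V,U,L}
pos 8: G: fault, evict V, frames {U,L,G}
pos 9: U: hit
pos 10: L: hit
pos 11: V: fault, evict G, frames {U,L,V}
At position 11, page G is evicted.

G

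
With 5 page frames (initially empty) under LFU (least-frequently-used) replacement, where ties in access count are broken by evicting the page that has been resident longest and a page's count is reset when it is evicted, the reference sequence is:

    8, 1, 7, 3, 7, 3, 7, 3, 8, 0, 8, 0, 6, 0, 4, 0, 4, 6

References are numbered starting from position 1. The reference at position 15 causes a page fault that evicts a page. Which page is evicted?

pos 1: 8 -> miss, frames [8]
pos 2: 1 -> miss, frames [8, 1]
pos 3: 7 -> miss, frames [8, 1, 7]
pos 4: 3 -> miss, frames [8, 1, 7, 3]
pos 5: 7 -> hit
pos 6: 3 -> hit
pos 7: 7 -> hit
pos 8: 3 -> hit
pos 9: 8 -> hit
pos 10: 0 -> miss, frames [8, 1, 7, 3, 0]
pos 11: 8 -> hit
pos 12: 0 -> hit
pos 13: 6 -> miss, evict 1, frames [8, 7, 3, 0, 6]
pos 14: 0 -> hit
pos 15: 4 -> miss, evict 6, frames [8, 7, 3, 0, 4]
At position 15, page 6 is evicted.

6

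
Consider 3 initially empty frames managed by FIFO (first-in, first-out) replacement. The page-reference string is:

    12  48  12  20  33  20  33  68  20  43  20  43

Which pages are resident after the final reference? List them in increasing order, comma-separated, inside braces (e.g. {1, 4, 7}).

12: miss, frames [12]
48: miss, frames [12, 48]
12: hit
20: miss, frames [12, 48, 20]
33: miss, evict 12, frames [48, 20, 33]
20: hit
33: hit
68: miss, evict 48, frames [20, 33, 68]
20: hit
43: miss, evict 20, frames [33, 68, 43]
20: miss, evict 33, frames [68, 43, 20]
43: hit

{20, 43, 68}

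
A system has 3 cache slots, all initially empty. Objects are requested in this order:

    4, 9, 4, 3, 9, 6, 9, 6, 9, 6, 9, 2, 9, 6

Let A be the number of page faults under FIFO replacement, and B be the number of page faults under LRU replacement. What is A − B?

1

Under FIFO: F F . F . F . . . . . F F . → 6 faults.
Under LRU: F F . F . F . . . . . F . . → 5 faults.
A − B = 6 − 5 = 1.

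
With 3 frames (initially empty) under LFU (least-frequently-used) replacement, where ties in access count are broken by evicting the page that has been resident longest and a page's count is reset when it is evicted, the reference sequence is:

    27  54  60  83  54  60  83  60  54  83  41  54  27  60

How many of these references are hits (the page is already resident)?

27: fault, frames {27}
54: fault, frames {27,54}
60: fault, frames {27,54,60}
83: fault, evict 27, frames {54,60,83}
54: hit
60: hit
83: hit
60: hit
54: hit
83: hit
41: fault, evict 54, frames {60,83,41}
54: fault, evict 41, frames {60,83,54}
27: fault, evict 54, frames {60,83,27}
60: hit
Hits: 7.

7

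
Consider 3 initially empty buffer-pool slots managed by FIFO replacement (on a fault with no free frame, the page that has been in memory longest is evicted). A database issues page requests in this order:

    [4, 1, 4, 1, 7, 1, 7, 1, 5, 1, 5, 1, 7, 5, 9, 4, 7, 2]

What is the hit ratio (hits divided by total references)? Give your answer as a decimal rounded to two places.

4 → fault, frames (4)
1 → fault, frames (4 1)
4 → hit
1 → hit
7 → fault, frames (4 1 7)
1 → hit
7 → hit
1 → hit
5 → fault, evict 4, frames (1 7 5)
1 → hit
5 → hit
1 → hit
7 → hit
5 → hit
9 → fault, evict 1, frames (7 5 9)
4 → fault, evict 7, frames (5 9 4)
7 → fault, evict 5, frames (9 4 7)
2 → fault, evict 9, frames (4 7 2)
Hits: 10 of 18 references → 10/18 = 0.5556.

0.56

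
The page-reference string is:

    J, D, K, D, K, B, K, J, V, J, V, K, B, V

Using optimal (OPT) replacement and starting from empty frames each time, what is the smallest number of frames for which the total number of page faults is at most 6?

f=1: 14 faults
f=2: 8 faults
f=3: 6 faults
f=4: 5 faults
f=5: 5 faults
Smallest f with faults ≤ 6 is 3.

3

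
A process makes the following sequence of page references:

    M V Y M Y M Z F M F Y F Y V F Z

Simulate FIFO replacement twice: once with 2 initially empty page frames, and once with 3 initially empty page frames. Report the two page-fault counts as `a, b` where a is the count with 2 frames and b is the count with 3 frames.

11, 10

2 frames: F F F F . . F F F . F F . F . F → 11 faults.
3 frames: F F F . . . F F F . F . . F F F → 10 faults.
10 < 11: adding a frame reduced faults, as is typical.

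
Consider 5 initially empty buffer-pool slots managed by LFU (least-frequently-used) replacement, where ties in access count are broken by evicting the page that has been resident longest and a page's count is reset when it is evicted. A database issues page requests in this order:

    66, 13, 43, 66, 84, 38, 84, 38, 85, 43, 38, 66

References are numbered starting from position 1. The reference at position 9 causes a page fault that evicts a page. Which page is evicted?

pos 1: 66 → fault, frames [66]
pos 2: 13 → fault, frames [66, 13]
pos 3: 43 → fault, frames [66, 13, 43]
pos 4: 66 → hit
pos 5: 84 → fault, frames [66, 13, 43, 84]
pos 6: 38 → fault, frames [66, 13, 43, 84, 38]
pos 7: 84 → hit
pos 8: 38 → hit
pos 9: 85 → fault, evict 13, frames [66, 43, 84, 38, 85]
At position 9, page 13 is evicted.

13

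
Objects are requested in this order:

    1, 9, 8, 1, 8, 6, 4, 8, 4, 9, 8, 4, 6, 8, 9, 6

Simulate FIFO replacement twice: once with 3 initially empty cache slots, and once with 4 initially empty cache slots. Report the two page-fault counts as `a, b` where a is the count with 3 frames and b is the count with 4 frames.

3 frames: F F F . . F F . . F F . F . . . → 8 faults.
4 frames: F F F . . F F . . . . . . . . . → 5 faults.
5 < 8: adding a frame reduced faults, as is typical.

8, 5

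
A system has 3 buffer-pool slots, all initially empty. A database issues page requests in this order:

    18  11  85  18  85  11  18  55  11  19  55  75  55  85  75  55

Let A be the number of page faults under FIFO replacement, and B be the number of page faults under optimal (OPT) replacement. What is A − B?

Under FIFO: F F F . . . . F . F . F . F . F → 8 faults.
Under OPT: F F F . . . . F . F . F . . . . → 6 faults.
A − B = 8 − 6 = 2.

2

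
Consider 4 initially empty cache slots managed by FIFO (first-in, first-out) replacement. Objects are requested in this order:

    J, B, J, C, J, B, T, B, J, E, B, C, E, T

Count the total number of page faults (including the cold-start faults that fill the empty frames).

J -> fault, frames (J)
B -> fault, frames (J B)
J -> hit
C -> fault, frames (J B C)
J -> hit
B -> hit
T -> fault, frames (J B C T)
B -> hit
J -> hit
E -> fault, evict J, frames (B C T E)
B -> hit
C -> hit
E -> hit
T -> hit
Page faults: 5.

5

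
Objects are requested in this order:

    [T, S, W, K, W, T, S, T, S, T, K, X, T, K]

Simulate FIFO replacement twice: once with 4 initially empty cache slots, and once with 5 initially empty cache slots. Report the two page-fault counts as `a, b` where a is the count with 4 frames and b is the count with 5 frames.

4 frames: F F F F . . . . . . . F F . → 6 faults.
5 frames: F F F F . . . . . . . F . . → 5 faults.
5 < 6: adding a frame reduced faults, as is typical.

6, 5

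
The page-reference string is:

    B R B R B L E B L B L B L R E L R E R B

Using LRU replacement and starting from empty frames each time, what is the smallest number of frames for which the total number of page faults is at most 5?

f=1: 20 faults
f=2: 12 faults
f=3: 7 faults
f=4: 4 faults
Smallest f with faults ≤ 5 is 4.

4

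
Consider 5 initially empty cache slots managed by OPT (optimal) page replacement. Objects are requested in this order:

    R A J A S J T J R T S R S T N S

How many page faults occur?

6

R → miss, frames (R)
A → miss, frames (R A)
J → miss, frames (R A J)
A → hit
S → miss, frames (R A J S)
J → hit
T → miss, frames (R A J S T)
J → hit
R → hit
T → hit
S → hit
R → hit
S → hit
T → hit
N → miss, evict T, frames (R A J S N)
S → hit
Page faults: 6.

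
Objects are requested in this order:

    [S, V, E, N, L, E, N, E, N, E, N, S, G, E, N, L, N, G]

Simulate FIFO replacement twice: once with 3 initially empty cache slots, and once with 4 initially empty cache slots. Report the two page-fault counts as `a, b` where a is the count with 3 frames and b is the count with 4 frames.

3 frames: F F F F F . . . . . . F F F F F . F → 11 faults.
4 frames: F F F F F . . . . . . F F F F F . . → 10 faults.
10 < 11: adding a frame reduced faults, as is typical.

11, 10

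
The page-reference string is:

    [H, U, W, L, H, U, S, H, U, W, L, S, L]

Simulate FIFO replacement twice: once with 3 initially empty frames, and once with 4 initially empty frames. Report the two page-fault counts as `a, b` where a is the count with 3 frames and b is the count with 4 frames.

9, 10

3 frames: F F F F F F F . . F F . . → 9 faults.
4 frames: F F F F . . F F F F F F . → 10 faults.
10 > 9: adding a frame increased faults — Belady's anomaly.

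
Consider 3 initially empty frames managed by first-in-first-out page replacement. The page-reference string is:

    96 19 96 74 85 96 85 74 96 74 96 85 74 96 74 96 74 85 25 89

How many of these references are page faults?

96 -> miss, frames [96]
19 -> miss, frames [96, 19]
96 -> hit
74 -> miss, frames [96, 19, 74]
85 -> miss, evict 96, frames [19, 74, 85]
96 -> miss, evict 19, frames [74, 85, 96]
85 -> hit
74 -> hit
96 -> hit
74 -> hit
96 -> hit
85 -> hit
74 -> hit
96 -> hit
74 -> hit
96 -> hit
74 -> hit
85 -> hit
25 -> miss, evict 74, frames [85, 96, 25]
89 -> miss, evict 85, frames [96, 25, 89]
Page faults: 7.

7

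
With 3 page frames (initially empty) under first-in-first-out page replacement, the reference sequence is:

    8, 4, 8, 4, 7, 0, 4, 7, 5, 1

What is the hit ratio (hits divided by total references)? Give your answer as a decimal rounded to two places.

8 -> fault, frames {8}
4 -> fault, frames {8,4}
8 -> hit
4 -> hit
7 -> fault, frames {8,4,7}
0 -> fault, evict 8, frames {4,7,0}
4 -> hit
7 -> hit
5 -> fault, evict 4, frames {7,0,5}
1 -> fault, evict 7, frames {0,5,1}
Hits: 4 of 10 references → 4/10 = 0.4000.

0.40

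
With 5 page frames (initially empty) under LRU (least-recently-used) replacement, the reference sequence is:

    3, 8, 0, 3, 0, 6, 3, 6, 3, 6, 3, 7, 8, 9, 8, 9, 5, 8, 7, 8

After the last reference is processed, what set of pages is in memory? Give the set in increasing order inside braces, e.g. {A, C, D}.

3: miss, frames (3)
8: miss, frames (3 8)
0: miss, frames (3 8 0)
3: hit
0: hit
6: miss, frames (8 3 0 6)
3: hit
6: hit
3: hit
6: hit
3: hit
7: miss, frames (8 0 6 3 7)
8: hit
9: miss, evict 0, frames (6 3 7 8 9)
8: hit
9: hit
5: miss, evict 6, frames (3 7 8 9 5)
8: hit
7: hit
8: hit

{3, 5, 7, 8, 9}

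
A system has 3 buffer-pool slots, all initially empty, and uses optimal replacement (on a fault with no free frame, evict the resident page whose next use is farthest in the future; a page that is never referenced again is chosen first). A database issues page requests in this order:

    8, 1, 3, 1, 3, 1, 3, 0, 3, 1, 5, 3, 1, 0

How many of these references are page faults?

8 -> miss, frames [8]
1 -> miss, frames [8, 1]
3 -> miss, frames [8, 1, 3]
1 -> hit
3 -> hit
1 -> hit
3 -> hit
0 -> miss, evict 8, frames [1, 3, 0]
3 -> hit
1 -> hit
5 -> miss, evict 0, frames [1, 3, 5]
3 -> hit
1 -> hit
0 -> miss, evict 5, frames [1, 3, 0]
Page faults: 6.

6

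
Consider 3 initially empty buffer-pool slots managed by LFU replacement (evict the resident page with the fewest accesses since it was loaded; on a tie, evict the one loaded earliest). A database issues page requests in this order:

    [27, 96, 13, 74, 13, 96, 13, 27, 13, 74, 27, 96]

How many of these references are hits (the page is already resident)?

5

27 → fault, frames (27)
96 → fault, frames (27 96)
13 → fault, frames (27 96 13)
74 → fault, evict 27, frames (96 13 74)
13 → hit
96 → hit
13 → hit
27 → fault, evict 74, frames (96 13 27)
13 → hit
74 → fault, evict 27, frames (96 13 74)
27 → fault, evict 74, frames (96 13 27)
96 → hit
Hits: 5.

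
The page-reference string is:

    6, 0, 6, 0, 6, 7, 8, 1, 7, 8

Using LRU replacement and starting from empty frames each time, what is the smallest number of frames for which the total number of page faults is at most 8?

f=1: 10 faults
f=2: 7 faults
f=3: 5 faults
f=4: 5 faults
f=5: 5 faults
Smallest f with faults ≤ 8 is 2.

2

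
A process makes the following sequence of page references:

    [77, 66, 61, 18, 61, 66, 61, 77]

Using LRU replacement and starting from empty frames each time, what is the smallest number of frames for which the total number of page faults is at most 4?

4

f=1: 8 faults
f=2: 6 faults
f=3: 5 faults
f=4: 4 faults
Smallest f with faults ≤ 4 is 4.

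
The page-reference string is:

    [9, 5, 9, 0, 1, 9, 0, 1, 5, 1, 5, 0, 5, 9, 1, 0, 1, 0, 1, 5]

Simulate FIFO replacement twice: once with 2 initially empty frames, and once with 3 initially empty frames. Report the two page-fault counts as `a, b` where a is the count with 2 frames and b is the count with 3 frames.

13, 8

2 frames: F F . F F F F F F . . F . F F F . . . F → 13 faults.
3 frames: F F . F F F . . F . . F . . F . . . . . → 8 faults.
8 < 13: adding a frame reduced faults, as is typical.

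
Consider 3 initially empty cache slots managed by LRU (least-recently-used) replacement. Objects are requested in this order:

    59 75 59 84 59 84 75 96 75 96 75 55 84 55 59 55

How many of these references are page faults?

59: fault, frames [59]
75: fault, frames [59, 75]
59: hit
84: fault, frames [75, 59, 84]
59: hit
84: hit
75: hit
96: fault, evict 59, frames [84, 75, 96]
75: hit
96: hit
75: hit
55: fault, evict 84, frames [96, 75, 55]
84: fault, evict 96, frames [75, 55, 84]
55: hit
59: fault, evict 75, frames [84, 55, 59]
55: hit
Page faults: 7.

7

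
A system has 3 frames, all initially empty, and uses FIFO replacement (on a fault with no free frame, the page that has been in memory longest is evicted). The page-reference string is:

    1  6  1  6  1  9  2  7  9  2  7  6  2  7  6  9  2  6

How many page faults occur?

8

1 -> fault, frames {1}
6 -> fault, frames {1,6}
1 -> hit
6 -> hit
1 -> hit
9 -> fault, frames {1,6,9}
2 -> fault, evict 1, frames {6,9,2}
7 -> fault, evict 6, frames {9,2,7}
9 -> hit
2 -> hit
7 -> hit
6 -> fault, evict 9, frames {2,7,6}
2 -> hit
7 -> hit
6 -> hit
9 -> fault, evict 2, frames {7,6,9}
2 -> fault, evict 7, frames {6,9,2}
6 -> hit
Page faults: 8.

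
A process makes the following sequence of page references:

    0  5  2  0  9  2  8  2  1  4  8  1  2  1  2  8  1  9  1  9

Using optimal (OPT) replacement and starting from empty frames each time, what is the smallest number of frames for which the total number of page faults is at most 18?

f=1: 20 faults
f=2: 11 faults
f=3: 9 faults
f=4: 8 faults
f=5: 7 faults
f=6: 7 faults
f=7: 7 faults
Smallest f with faults ≤ 18 is 2.

2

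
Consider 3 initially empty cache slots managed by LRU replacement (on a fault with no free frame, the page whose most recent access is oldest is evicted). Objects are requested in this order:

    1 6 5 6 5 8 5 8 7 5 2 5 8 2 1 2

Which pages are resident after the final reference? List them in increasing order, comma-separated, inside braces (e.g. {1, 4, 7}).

1 -> fault, frames (1)
6 -> fault, frames (1 6)
5 -> fault, frames (1 6 5)
6 -> hit
5 -> hit
8 -> fault, evict 1, frames (6 5 8)
5 -> hit
8 -> hit
7 -> fault, evict 6, frames (5 8 7)
5 -> hit
2 -> fault, evict 8, frames (7 5 2)
5 -> hit
8 -> fault, evict 7, frames (2 5 8)
2 -> hit
1 -> fault, evict 5, frames (8 2 1)
2 -> hit

{1, 2, 8}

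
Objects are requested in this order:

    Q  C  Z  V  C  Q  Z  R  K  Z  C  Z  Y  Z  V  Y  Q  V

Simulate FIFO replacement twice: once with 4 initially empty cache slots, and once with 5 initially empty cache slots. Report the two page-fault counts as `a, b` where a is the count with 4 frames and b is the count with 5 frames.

4 frames: F F F F . . . F F . F F F . F . F . → 11 faults.
5 frames: F F F F . . . F F . . . F . . . F . → 8 faults.
8 < 11: adding a frame reduced faults, as is typical.

11, 8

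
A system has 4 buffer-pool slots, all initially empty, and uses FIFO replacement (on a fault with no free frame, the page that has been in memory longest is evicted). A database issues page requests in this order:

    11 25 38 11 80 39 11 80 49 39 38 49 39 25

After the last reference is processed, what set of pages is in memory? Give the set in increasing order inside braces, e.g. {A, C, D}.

{11, 25, 38, 49}

11 -> miss, frames {11}
25 -> miss, frames {11,25}
38 -> miss, frames {11,25,38}
11 -> hit
80 -> miss, frames {11,25,38,80}
39 -> miss, evict 11, frames {25,38,80,39}
11 -> miss, evict 25, frames {38,80,39,11}
80 -> hit
49 -> miss, evict 38, frames {80,39,11,49}
39 -> hit
38 -> miss, evict 80, frames {39,11,49,38}
49 -> hit
39 -> hit
25 -> miss, evict 39, frames {11,49,38,25}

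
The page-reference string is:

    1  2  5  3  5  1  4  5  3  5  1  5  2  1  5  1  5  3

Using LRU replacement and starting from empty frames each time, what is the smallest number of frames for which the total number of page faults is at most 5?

f=1: 18 faults
f=2: 13 faults
f=3: 10 faults
f=4: 6 faults
f=5: 5 faults
Smallest f with faults ≤ 5 is 5.

5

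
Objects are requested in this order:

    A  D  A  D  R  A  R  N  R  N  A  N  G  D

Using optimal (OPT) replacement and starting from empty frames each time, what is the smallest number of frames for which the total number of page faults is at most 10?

f=1: 14 faults
f=2: 7 faults
f=3: 6 faults
f=4: 5 faults
f=5: 5 faults
Smallest f with faults ≤ 10 is 2.

2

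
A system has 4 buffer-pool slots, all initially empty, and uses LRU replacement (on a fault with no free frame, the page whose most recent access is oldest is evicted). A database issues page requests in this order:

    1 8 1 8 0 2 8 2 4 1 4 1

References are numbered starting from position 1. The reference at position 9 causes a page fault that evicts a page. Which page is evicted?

pos 1: 1 -> fault, frames (1)
pos 2: 8 -> fault, frames (1 8)
pos 3: 1 -> hit
pos 4: 8 -> hit
pos 5: 0 -> fault, frames (1 8 0)
pos 6: 2 -> fault, frames (1 8 0 2)
pos 7: 8 -> hit
pos 8: 2 -> hit
pos 9: 4 -> fault, evict 1, frames (0 8 2 4)
At position 9, page 1 is evicted.

1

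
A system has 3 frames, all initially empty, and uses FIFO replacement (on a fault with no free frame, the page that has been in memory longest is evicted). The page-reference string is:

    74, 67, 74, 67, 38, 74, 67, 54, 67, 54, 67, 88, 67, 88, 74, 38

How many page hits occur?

8

74 → fault, frames {74}
67 → fault, frames {74,67}
74 → hit
67 → hit
38 → fault, frames {74,67,38}
74 → hit
67 → hit
54 → fault, evict 74, frames {67,38,54}
67 → hit
54 → hit
67 → hit
88 → fault, evict 67, frames {38,54,88}
67 → fault, evict 38, frames {54,88,67}
88 → hit
74 → fault, evict 54, frames {88,67,74}
38 → fault, evict 88, frames {67,74,38}
Hits: 8.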